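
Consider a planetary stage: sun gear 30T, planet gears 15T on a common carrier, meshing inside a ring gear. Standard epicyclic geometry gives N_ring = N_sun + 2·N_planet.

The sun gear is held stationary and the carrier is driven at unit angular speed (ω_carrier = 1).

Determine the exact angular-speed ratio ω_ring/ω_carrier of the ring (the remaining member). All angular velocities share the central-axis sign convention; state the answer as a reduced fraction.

3/2

N_ring = 30 + 2·15 = 60
30(ω_s−ω_c) = −60(ω_r−ω_c),  ω_s=0, ω_c=1
ω_r = 1 − (30/60)(0−1) = 3/2
ω_r/ω_c = 3/2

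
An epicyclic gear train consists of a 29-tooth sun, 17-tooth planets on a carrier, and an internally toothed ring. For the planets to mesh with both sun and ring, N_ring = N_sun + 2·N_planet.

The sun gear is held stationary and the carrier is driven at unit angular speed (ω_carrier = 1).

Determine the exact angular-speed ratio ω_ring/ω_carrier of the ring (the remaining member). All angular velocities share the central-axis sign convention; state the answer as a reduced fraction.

N_ring = 29 + 2·17 = 63
29(ω_s−ω_c) = −63(ω_r−ω_c),  ω_s=0, ω_c=1
ω_r = 1 − (29/63)(0−1) = 92/63
ω_r/ω_c = 92/63

92/63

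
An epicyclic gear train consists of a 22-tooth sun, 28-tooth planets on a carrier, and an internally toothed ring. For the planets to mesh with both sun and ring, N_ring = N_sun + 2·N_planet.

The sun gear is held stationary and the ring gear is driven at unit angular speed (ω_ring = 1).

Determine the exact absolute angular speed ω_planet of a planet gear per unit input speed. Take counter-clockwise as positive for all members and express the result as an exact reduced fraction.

39/28

N_ring = 22 + 2·28 = 78
22(ω_s−ω_c) = −78(ω_r−ω_c),  ω_s=0, ω_r=1
22(0−ω_c) = −78(1−ω_c)  ⇒  100ω_c = 78  ⇒  ω_c = 39/50
sun–planet: 22·(0−39/50) = −28·(ω_p−ω_c)  ⇒  ω_p−ω_c = −(22/28)·(-39/50) = 429/700
ω_p = 39/50 + 429/700 = 39/28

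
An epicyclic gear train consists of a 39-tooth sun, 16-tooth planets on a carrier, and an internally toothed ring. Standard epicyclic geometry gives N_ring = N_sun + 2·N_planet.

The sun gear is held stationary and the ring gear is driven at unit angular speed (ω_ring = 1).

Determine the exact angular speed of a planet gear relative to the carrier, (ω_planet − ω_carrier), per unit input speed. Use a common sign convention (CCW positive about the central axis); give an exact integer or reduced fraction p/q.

2769/1760

N_ring = 39 + 2·16 = 71
39(ω_s−ω_c) = −71(ω_r−ω_c),  ω_s=0, ω_r=1
39(0−ω_c) = −71(1−ω_c)  ⇒  110ω_c = 71  ⇒  ω_c = 71/110
sun–planet: 39·(0−71/110) = −16·(ω_p−ω_c)  ⇒  ω_p−ω_c = −(39/16)·(-71/110) = 2769/1760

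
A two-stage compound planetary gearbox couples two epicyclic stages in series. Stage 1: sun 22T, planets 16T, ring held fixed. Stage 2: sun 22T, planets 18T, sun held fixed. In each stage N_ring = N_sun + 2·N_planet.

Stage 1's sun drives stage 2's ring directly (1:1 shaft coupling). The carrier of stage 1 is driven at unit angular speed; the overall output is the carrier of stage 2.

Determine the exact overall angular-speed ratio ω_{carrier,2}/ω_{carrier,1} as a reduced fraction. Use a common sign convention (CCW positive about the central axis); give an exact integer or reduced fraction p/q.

551/220

Stage 1: N_ring = 22 + 2·16 = 54
Stage 1: 22(ω_s−ω_c) = −54(ω_r−ω_c),  ω_r=0, ω_c=1
Stage 1: ω_s = 1 − (54/22)(0−1) = 38/11
  ⇒ ω_s¹/ω_c¹ = 38/11
Stage 2: N_ring = 22 + 2·18 = 58
Stage 2: 22(ω_s−ω_c) = −58(ω_r−ω_c),  ω_s=0, ω_r=1
Stage 2: 22(0−ω_c) = −58(1−ω_c)  ⇒  80ω_c = 58  ⇒  ω_c = 29/40
  ⇒ ω_c²/ω_r² = 29/40
Coupling ω_r² = ω_s¹ ⇒ overall = 38/11 × 29/40 = 551/220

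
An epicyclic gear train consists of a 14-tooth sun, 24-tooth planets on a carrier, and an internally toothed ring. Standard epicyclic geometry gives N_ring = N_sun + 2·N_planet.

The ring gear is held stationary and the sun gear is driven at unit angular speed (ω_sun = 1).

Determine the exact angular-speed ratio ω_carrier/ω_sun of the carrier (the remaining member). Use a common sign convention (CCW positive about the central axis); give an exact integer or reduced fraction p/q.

N_ring = 14 + 2·24 = 62
14(ω_s−ω_c) = −62(ω_r−ω_c),  ω_r=0, ω_s=1
14(1−ω_c) = −62(0−ω_c)  ⇒  76ω_c = 14  ⇒  ω_c = 7/38
ω_c/ω_s = 7/38

7/38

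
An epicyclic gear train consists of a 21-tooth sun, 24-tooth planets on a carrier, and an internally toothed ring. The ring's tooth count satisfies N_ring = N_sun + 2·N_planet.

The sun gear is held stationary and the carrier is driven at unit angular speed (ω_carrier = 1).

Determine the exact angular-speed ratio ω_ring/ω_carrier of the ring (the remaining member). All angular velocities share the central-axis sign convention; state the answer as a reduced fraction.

30/23

N_ring = 21 + 2·24 = 69
21(ω_s−ω_c) = −69(ω_r−ω_c),  ω_s=0, ω_c=1
ω_r = 1 − (21/69)(0−1) = 30/23
ω_r/ω_c = 30/23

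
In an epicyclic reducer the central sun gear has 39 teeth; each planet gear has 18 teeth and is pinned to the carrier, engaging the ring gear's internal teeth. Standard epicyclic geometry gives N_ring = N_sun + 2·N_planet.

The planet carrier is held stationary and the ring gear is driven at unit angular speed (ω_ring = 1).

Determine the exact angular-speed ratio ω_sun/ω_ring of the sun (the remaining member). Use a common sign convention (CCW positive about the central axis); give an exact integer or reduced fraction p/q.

N_ring = 39 + 2·18 = 75
39(ω_s−ω_c) = −75(ω_r−ω_c),  ω_c=0, ω_r=1
ω_s = 0 − (75/39)(1−0) = -25/13
ω_s/ω_r = -25/13

-25/13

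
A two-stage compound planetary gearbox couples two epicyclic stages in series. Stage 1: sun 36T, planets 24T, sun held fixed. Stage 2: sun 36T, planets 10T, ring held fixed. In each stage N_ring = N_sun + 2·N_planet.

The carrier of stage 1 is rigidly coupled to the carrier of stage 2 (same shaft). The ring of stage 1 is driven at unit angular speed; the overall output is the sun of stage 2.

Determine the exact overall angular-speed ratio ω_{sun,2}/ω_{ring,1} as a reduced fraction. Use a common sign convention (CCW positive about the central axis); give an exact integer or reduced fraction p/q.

Stage 1: N_ring = 36 + 2·24 = 84
Stage 1: 36(ω_s−ω_c) = −84(ω_r−ω_c),  ω_s=0, ω_r=1
Stage 1: 36(0−ω_c) = −84(1−ω_c)  ⇒  120ω_c = 84  ⇒  ω_c = 7/10
  ⇒ ω_c¹/ω_r¹ = 7/10
Stage 2: N_ring = 36 + 2·10 = 56
Stage 2: 36(ω_s−ω_c) = −56(ω_r−ω_c),  ω_r=0, ω_c=1
Stage 2: ω_s = 1 − (56/36)(0−1) = 23/9
  ⇒ ω_s²/ω_c² = 23/9
Coupling ω_c² = ω_c¹ ⇒ overall = 7/10 × 23/9 = 161/90

161/90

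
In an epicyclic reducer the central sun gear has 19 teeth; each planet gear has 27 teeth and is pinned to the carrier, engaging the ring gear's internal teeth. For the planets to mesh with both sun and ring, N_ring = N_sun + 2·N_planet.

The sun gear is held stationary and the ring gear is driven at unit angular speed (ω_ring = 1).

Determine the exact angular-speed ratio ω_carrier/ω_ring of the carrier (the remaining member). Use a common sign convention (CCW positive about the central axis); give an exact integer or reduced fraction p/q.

N_ring = 19 + 2·27 = 73
19(ω_s−ω_c) = −73(ω_r−ω_c),  ω_s=0, ω_r=1
19(0−ω_c) = −73(1−ω_c)  ⇒  92ω_c = 73  ⇒  ω_c = 73/92
ω_c/ω_r = 73/92

73/92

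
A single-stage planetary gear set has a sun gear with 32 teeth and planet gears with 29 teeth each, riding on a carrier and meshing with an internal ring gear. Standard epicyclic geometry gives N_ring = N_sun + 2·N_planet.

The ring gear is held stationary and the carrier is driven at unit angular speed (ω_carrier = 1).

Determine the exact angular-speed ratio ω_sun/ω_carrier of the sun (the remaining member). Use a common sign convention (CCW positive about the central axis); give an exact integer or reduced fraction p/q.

N_ring = 32 + 2·29 = 90
32(ω_s−ω_c) = −90(ω_r−ω_c),  ω_r=0, ω_c=1
ω_s = 1 − (90/32)(0−1) = 61/16
ω_s/ω_c = 61/16

61/16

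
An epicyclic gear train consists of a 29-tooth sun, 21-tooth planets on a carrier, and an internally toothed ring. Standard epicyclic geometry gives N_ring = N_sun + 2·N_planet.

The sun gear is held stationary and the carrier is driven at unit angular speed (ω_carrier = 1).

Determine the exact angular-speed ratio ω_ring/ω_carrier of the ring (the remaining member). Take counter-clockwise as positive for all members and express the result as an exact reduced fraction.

100/71

N_ring = 29 + 2·21 = 71
29(ω_s−ω_c) = −71(ω_r−ω_c),  ω_s=0, ω_c=1
ω_r = 1 − (29/71)(0−1) = 100/71
ω_r/ω_c = 100/71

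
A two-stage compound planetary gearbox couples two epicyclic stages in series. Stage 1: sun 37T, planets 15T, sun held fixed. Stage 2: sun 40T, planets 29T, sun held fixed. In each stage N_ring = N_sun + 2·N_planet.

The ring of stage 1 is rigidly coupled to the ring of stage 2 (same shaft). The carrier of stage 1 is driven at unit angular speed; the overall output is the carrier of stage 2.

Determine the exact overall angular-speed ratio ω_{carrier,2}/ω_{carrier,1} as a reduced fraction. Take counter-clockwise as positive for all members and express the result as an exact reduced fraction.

Stage 1: N_ring = 37 + 2·15 = 67
Stage 1: 37(ω_s−ω_c) = −67(ω_r−ω_c),  ω_s=0, ω_c=1
Stage 1: ω_r = 1 − (37/67)(0−1) = 104/67
  ⇒ ω_r¹/ω_c¹ = 104/67
Stage 2: N_ring = 40 + 2·29 = 98
Stage 2: 40(ω_s−ω_c) = −98(ω_r−ω_c),  ω_s=0, ω_r=1
Stage 2: 40(0−ω_c) = −98(1−ω_c)  ⇒  138ω_c = 98  ⇒  ω_c = 49/69
  ⇒ ω_c²/ω_r² = 49/69
Coupling ω_r² = ω_r¹ ⇒ overall = 104/67 × 49/69 = 5096/4623

5096/4623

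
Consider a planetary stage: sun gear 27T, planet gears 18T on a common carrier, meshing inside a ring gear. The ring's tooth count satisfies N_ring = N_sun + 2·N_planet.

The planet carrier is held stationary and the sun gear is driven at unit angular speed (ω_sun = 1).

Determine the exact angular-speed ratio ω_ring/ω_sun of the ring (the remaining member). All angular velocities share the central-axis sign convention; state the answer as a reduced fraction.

-3/7

N_ring = 27 + 2·18 = 63
27(ω_s−ω_c) = −63(ω_r−ω_c),  ω_c=0, ω_s=1
ω_r = 0 − (27/63)(1−0) = -3/7
ω_r/ω_s = -3/7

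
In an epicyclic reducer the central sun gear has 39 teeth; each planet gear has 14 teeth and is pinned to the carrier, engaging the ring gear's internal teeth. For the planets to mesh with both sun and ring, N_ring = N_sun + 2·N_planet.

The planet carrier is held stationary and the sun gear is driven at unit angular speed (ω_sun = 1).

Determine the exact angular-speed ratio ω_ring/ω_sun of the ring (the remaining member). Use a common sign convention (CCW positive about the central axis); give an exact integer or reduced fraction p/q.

-39/67

N_ring = 39 + 2·14 = 67
39(ω_s−ω_c) = −67(ω_r−ω_c),  ω_c=0, ω_s=1
ω_r = 0 − (39/67)(1−0) = -39/67
ω_r/ω_s = -39/67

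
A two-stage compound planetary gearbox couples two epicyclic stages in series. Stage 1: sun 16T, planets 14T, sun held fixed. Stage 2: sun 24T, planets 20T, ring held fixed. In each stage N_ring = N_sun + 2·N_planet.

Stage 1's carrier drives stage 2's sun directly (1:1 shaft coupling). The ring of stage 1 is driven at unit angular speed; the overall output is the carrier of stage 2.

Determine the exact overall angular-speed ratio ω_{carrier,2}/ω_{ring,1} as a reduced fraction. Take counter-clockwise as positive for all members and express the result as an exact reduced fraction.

1/5

Stage 1: N_ring = 16 + 2·14 = 44
Stage 1: 16(ω_s−ω_c) = −44(ω_r−ω_c),  ω_s=0, ω_r=1
Stage 1: 16(0−ω_c) = −44(1−ω_c)  ⇒  60ω_c = 44  ⇒  ω_c = 11/15
  ⇒ ω_c¹/ω_r¹ = 11/15
Stage 2: N_ring = 24 + 2·20 = 64
Stage 2: 24(ω_s−ω_c) = −64(ω_r−ω_c),  ω_r=0, ω_s=1
Stage 2: 24(1−ω_c) = −64(0−ω_c)  ⇒  88ω_c = 24  ⇒  ω_c = 3/11
  ⇒ ω_c²/ω_s² = 3/11
Coupling ω_s² = ω_c¹ ⇒ overall = 11/15 × 3/11 = 1/5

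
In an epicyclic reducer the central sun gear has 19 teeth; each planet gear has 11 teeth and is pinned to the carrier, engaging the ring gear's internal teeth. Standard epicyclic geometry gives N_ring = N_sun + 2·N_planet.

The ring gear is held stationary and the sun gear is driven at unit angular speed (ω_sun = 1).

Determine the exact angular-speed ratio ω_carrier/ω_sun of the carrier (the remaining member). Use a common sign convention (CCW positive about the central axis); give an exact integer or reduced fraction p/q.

19/60

N_ring = 19 + 2·11 = 41
19(ω_s−ω_c) = −41(ω_r−ω_c),  ω_r=0, ω_s=1
19(1−ω_c) = −41(0−ω_c)  ⇒  60ω_c = 19  ⇒  ω_c = 19/60
ω_c/ω_s = 19/60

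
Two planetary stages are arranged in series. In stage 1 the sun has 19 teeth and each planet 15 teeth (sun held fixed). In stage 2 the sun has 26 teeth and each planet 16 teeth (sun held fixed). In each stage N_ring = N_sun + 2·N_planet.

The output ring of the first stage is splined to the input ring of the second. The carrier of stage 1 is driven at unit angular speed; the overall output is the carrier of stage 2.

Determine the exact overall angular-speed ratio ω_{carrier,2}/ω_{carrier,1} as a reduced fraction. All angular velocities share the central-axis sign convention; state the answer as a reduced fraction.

Stage 1: N_ring = 19 + 2·15 = 49
Stage 1: 19(ω_s−ω_c) = −49(ω_r−ω_c),  ω_s=0, ω_c=1
Stage 1: ω_r = 1 − (19/49)(0−1) = 68/49
  ⇒ ω_r¹/ω_c¹ = 68/49
Stage 2: N_ring = 26 + 2·16 = 58
Stage 2: 26(ω_s−ω_c) = −58(ω_r−ω_c),  ω_s=0, ω_r=1
Stage 2: 26(0−ω_c) = −58(1−ω_c)  ⇒  84ω_c = 58  ⇒  ω_c = 29/42
  ⇒ ω_c²/ω_r² = 29/42
Coupling ω_r² = ω_r¹ ⇒ overall = 68/49 × 29/42 = 986/1029

986/1029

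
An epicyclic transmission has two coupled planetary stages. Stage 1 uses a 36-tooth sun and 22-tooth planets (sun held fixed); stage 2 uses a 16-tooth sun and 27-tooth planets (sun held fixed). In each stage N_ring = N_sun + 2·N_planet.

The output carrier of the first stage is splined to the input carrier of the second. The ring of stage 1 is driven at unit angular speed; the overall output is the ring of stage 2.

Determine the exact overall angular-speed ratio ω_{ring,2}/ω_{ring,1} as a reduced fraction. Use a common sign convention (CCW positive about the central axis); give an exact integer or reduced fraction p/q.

172/203

Stage 1: N_ring = 36 + 2·22 = 80
Stage 1: 36(ω_s−ω_c) = −80(ω_r−ω_c),  ω_s=0, ω_r=1
Stage 1: 36(0−ω_c) = −80(1−ω_c)  ⇒  116ω_c = 80  ⇒  ω_c = 20/29
  ⇒ ω_c¹/ω_r¹ = 20/29
Stage 2: N_ring = 16 + 2·27 = 70
Stage 2: 16(ω_s−ω_c) = −70(ω_r−ω_c),  ω_s=0, ω_c=1
Stage 2: ω_r = 1 − (16/70)(0−1) = 43/35
  ⇒ ω_r²/ω_c² = 43/35
Coupling ω_c² = ω_c¹ ⇒ overall = 20/29 × 43/35 = 172/203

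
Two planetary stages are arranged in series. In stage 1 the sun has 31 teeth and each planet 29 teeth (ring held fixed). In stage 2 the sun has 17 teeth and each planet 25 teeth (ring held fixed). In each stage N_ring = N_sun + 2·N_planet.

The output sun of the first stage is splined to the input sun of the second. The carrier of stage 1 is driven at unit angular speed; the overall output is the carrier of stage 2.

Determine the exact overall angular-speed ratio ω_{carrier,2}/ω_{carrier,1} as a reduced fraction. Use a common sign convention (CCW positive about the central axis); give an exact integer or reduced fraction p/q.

170/217

Stage 1: N_ring = 31 + 2·29 = 89
Stage 1: 31(ω_s−ω_c) = −89(ω_r−ω_c),  ω_r=0, ω_c=1
Stage 1: ω_s = 1 − (89/31)(0−1) = 120/31
  ⇒ ω_s¹/ω_c¹ = 120/31
Stage 2: N_ring = 17 + 2·25 = 67
Stage 2: 17(ω_s−ω_c) = −67(ω_r−ω_c),  ω_r=0, ω_s=1
Stage 2: 17(1−ω_c) = −67(0−ω_c)  ⇒  84ω_c = 17  ⇒  ω_c = 17/84
  ⇒ ω_c²/ω_s² = 17/84
Coupling ω_s² = ω_s¹ ⇒ overall = 120/31 × 17/84 = 170/217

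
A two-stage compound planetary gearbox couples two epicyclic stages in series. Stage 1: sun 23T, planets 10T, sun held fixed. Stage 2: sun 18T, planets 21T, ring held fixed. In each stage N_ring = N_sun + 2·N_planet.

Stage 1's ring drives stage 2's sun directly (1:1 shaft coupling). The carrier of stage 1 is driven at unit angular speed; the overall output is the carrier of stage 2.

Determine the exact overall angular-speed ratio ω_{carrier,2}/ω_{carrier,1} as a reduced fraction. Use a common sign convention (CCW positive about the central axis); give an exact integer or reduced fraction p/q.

Stage 1: N_ring = 23 + 2·10 = 43
Stage 1: 23(ω_s−ω_c) = −43(ω_r−ω_c),  ω_s=0, ω_c=1
Stage 1: ω_r = 1 − (23/43)(0−1) = 66/43
  ⇒ ω_r¹/ω_c¹ = 66/43
Stage 2: N_ring = 18 + 2·21 = 60
Stage 2: 18(ω_s−ω_c) = −60(ω_r−ω_c),  ω_r=0, ω_s=1
Stage 2: 18(1−ω_c) = −60(0−ω_c)  ⇒  78ω_c = 18  ⇒  ω_c = 3/13
  ⇒ ω_c²/ω_s² = 3/13
Coupling ω_s² = ω_r¹ ⇒ overall = 66/43 × 3/13 = 198/559

198/559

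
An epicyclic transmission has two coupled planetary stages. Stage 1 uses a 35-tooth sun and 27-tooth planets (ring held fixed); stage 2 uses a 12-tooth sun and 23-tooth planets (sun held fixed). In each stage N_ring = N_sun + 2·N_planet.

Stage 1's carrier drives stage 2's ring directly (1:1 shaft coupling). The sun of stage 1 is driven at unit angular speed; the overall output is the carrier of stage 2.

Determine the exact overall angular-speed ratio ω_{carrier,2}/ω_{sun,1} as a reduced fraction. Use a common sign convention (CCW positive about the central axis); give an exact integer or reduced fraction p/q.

Stage 1: N_ring = 35 + 2·27 = 89
Stage 1: 35(ω_s−ω_c) = −89(ω_r−ω_c),  ω_r=0, ω_s=1
Stage 1: 35(1−ω_c) = −89(0−ω_c)  ⇒  124ω_c = 35  ⇒  ω_c = 35/124
  ⇒ ω_c¹/ω_s¹ = 35/124
Stage 2: N_ring = 12 + 2·23 = 58
Stage 2: 12(ω_s−ω_c) = −58(ω_r−ω_c),  ω_s=0, ω_r=1
Stage 2: 12(0−ω_c) = −58(1−ω_c)  ⇒  70ω_c = 58  ⇒  ω_c = 29/35
  ⇒ ω_c²/ω_r² = 29/35
Coupling ω_r² = ω_c¹ ⇒ overall = 35/124 × 29/35 = 29/124

29/124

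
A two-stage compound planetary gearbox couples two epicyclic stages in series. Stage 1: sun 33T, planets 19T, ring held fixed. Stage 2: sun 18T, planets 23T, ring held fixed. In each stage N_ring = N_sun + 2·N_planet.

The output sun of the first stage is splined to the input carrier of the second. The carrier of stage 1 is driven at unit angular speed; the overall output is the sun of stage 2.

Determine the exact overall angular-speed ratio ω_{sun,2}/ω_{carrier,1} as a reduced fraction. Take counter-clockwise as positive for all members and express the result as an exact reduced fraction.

4264/297

Stage 1: N_ring = 33 + 2·19 = 71
Stage 1: 33(ω_s−ω_c) = −71(ω_r−ω_c),  ω_r=0, ω_c=1
Stage 1: ω_s = 1 − (71/33)(0−1) = 104/33
  ⇒ ω_s¹/ω_c¹ = 104/33
Stage 2: N_ring = 18 + 2·23 = 64
Stage 2: 18(ω_s−ω_c) = −64(ω_r−ω_c),  ω_r=0, ω_c=1
Stage 2: ω_s = 1 − (64/18)(0−1) = 41/9
  ⇒ ω_s²/ω_c² = 41/9
Coupling ω_c² = ω_s¹ ⇒ overall = 104/33 × 41/9 = 4264/297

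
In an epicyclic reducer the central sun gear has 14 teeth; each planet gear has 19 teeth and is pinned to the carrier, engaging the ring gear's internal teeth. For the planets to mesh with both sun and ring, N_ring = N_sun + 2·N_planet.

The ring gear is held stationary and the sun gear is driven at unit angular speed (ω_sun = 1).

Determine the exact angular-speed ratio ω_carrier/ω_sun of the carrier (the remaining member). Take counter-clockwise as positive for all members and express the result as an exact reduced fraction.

N_ring = 14 + 2·19 = 52
14(ω_s−ω_c) = −52(ω_r−ω_c),  ω_r=0, ω_s=1
14(1−ω_c) = −52(0−ω_c)  ⇒  66ω_c = 14  ⇒  ω_c = 7/33
ω_c/ω_s = 7/33

7/33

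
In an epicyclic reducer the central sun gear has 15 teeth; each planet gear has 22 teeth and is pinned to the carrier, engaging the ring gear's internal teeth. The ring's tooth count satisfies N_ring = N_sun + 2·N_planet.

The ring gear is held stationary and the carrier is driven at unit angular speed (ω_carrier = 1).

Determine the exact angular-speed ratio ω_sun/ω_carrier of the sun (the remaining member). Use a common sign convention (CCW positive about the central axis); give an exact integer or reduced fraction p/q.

N_ring = 15 + 2·22 = 59
15(ω_s−ω_c) = −59(ω_r−ω_c),  ω_r=0, ω_c=1
ω_s = 1 − (59/15)(0−1) = 74/15
ω_s/ω_c = 74/15

74/15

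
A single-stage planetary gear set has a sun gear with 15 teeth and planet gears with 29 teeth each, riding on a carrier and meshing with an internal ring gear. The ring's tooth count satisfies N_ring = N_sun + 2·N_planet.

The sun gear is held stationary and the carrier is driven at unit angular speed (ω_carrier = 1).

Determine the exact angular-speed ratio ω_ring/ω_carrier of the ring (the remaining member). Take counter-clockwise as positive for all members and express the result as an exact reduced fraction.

N_ring = 15 + 2·29 = 73
15(ω_s−ω_c) = −73(ω_r−ω_c),  ω_s=0, ω_c=1
ω_r = 1 − (15/73)(0−1) = 88/73
ω_r/ω_c = 88/73

88/73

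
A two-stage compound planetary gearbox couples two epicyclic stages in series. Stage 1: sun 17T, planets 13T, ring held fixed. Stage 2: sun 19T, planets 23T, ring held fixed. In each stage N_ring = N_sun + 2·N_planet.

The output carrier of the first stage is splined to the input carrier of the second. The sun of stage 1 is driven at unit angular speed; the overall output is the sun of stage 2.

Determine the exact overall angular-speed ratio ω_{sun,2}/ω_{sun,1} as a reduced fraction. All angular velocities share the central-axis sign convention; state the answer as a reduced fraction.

119/95

Stage 1: N_ring = 17 + 2·13 = 43
Stage 1: 17(ω_s−ω_c) = −43(ω_r−ω_c),  ω_r=0, ω_s=1
Stage 1: 17(1−ω_c) = −43(0−ω_c)  ⇒  60ω_c = 17  ⇒  ω_c = 17/60
  ⇒ ω_c¹/ω_s¹ = 17/60
Stage 2: N_ring = 19 + 2·23 = 65
Stage 2: 19(ω_s−ω_c) = −65(ω_r−ω_c),  ω_r=0, ω_c=1
Stage 2: ω_s = 1 − (65/19)(0−1) = 84/19
  ⇒ ω_s²/ω_c² = 84/19
Coupling ω_c² = ω_c¹ ⇒ overall = 17/60 × 84/19 = 119/95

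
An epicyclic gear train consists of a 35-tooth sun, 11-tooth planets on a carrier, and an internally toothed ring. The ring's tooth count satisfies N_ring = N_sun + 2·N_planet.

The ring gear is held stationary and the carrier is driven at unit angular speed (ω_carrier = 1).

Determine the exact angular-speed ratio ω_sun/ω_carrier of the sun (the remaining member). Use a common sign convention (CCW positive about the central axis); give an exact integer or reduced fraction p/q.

92/35

N_ring = 35 + 2·11 = 57
35(ω_s−ω_c) = −57(ω_r−ω_c),  ω_r=0, ω_c=1
ω_s = 1 − (57/35)(0−1) = 92/35
ω_s/ω_c = 92/35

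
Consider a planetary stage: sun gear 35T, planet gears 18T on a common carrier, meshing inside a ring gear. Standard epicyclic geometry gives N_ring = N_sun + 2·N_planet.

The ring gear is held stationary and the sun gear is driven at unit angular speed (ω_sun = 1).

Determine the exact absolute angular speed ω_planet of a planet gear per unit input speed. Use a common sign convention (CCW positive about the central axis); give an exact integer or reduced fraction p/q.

N_ring = 35 + 2·18 = 71
35(ω_s−ω_c) = −71(ω_r−ω_c),  ω_r=0, ω_s=1
35(1−ω_c) = −71(0−ω_c)  ⇒  106ω_c = 35  ⇒  ω_c = 35/106
sun–planet: 35·(1−35/106) = −18·(ω_p−ω_c)  ⇒  ω_p−ω_c = −(35/18)·(71/106) = -2485/1908
ω_p = 35/106 − 2485/1908 = -35/36

-35/36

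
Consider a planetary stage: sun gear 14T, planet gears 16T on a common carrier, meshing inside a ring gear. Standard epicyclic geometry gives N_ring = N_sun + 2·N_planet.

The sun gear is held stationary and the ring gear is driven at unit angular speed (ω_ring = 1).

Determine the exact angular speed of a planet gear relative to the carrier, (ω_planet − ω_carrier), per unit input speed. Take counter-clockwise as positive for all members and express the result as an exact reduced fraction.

161/240

N_ring = 14 + 2·16 = 46
14(ω_s−ω_c) = −46(ω_r−ω_c),  ω_s=0, ω_r=1
14(0−ω_c) = −46(1−ω_c)  ⇒  60ω_c = 46  ⇒  ω_c = 23/30
sun–planet: 14·(0−23/30) = −16·(ω_p−ω_c)  ⇒  ω_p−ω_c = −(14/16)·(-23/30) = 161/240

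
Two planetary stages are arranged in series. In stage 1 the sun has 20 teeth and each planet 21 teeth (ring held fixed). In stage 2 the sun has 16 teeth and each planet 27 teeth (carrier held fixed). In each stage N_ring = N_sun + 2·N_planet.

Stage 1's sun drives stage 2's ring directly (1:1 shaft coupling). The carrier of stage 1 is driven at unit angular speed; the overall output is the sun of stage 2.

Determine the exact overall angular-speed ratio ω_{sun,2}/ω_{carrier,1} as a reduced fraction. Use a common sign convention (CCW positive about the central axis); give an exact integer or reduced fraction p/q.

Stage 1: N_ring = 20 + 2·21 = 62
Stage 1: 20(ω_s−ω_c) = −62(ω_r−ω_c),  ω_r=0, ω_c=1
Stage 1: ω_s = 1 − (62/20)(0−1) = 41/10
  ⇒ ω_s¹/ω_c¹ = 41/10
Stage 2: N_ring = 16 + 2·27 = 70
Stage 2: 16(ω_s−ω_c) = −70(ω_r−ω_c),  ω_c=0, ω_r=1
Stage 2: ω_s = 0 − (70/16)(1−0) = -35/8
  ⇒ ω_s²/ω_r² = -35/8
Coupling ω_r² = ω_s¹ ⇒ overall = 41/10 × -35/8 = -287/16

-287/16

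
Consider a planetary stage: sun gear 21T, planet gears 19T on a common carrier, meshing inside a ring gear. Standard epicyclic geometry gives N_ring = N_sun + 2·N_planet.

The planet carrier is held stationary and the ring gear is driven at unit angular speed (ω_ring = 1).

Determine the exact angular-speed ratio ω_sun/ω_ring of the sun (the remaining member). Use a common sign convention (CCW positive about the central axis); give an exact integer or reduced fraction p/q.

-59/21

N_ring = 21 + 2·19 = 59
21(ω_s−ω_c) = −59(ω_r−ω_c),  ω_c=0, ω_r=1
ω_s = 0 − (59/21)(1−0) = -59/21
ω_s/ω_r = -59/21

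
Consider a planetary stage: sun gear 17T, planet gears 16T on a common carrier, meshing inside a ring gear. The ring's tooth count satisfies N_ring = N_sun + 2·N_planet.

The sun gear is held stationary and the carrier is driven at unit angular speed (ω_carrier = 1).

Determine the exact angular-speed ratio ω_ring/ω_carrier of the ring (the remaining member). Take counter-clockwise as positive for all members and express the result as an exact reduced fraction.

66/49

N_ring = 17 + 2·16 = 49
17(ω_s−ω_c) = −49(ω_r−ω_c),  ω_s=0, ω_c=1
ω_r = 1 − (17/49)(0−1) = 66/49
ω_r/ω_c = 66/49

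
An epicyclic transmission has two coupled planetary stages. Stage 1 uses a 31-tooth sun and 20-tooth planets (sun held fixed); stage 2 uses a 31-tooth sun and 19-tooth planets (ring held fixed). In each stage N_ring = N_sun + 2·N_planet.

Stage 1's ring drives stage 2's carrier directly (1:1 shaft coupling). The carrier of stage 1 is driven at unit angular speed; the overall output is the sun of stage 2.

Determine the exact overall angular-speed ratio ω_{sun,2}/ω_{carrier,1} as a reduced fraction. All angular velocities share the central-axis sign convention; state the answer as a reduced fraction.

Stage 1: N_ring = 31 + 2·20 = 71
Stage 1: 31(ω_s−ω_c) = −71(ω_r−ω_c),  ω_s=0, ω_c=1
Stage 1: ω_r = 1 − (31/71)(0−1) = 102/71
  ⇒ ω_r¹/ω_c¹ = 102/71
Stage 2: N_ring = 31 + 2·19 = 69
Stage 2: 31(ω_s−ω_c) = −69(ω_r−ω_c),  ω_r=0, ω_c=1
Stage 2: ω_s = 1 − (69/31)(0−1) = 100/31
  ⇒ ω_s²/ω_c² = 100/31
Coupling ω_c² = ω_r¹ ⇒ overall = 102/71 × 100/31 = 10200/2201

10200/2201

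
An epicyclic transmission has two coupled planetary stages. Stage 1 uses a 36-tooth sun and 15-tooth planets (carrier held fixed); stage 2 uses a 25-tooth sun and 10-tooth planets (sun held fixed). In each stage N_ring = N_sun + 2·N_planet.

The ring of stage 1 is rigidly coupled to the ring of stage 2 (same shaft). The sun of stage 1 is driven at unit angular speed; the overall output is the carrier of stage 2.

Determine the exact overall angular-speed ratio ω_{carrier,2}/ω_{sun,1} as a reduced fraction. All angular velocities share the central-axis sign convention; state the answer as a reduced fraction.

-27/77

Stage 1: N_ring = 36 + 2·15 = 66
Stage 1: 36(ω_s−ω_c) = −66(ω_r−ω_c),  ω_c=0, ω_s=1
Stage 1: ω_r = 0 − (36/66)(1−0) = -6/11
  ⇒ ω_r¹/ω_s¹ = -6/11
Stage 2: N_ring = 25 + 2·10 = 45
Stage 2: 25(ω_s−ω_c) = −45(ω_r−ω_c),  ω_s=0, ω_r=1
Stage 2: 25(0−ω_c) = −45(1−ω_c)  ⇒  70ω_c = 45  ⇒  ω_c = 9/14
  ⇒ ω_c²/ω_r² = 9/14
Coupling ω_r² = ω_r¹ ⇒ overall = -6/11 × 9/14 = -27/77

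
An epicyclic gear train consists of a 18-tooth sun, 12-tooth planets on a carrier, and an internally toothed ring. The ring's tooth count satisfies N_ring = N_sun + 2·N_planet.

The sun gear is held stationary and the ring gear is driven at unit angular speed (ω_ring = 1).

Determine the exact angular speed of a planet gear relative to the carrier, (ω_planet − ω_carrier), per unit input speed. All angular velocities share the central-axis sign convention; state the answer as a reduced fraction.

N_ring = 18 + 2·12 = 42
18(ω_s−ω_c) = −42(ω_r−ω_c),  ω_s=0, ω_r=1
18(0−ω_c) = −42(1−ω_c)  ⇒  60ω_c = 42  ⇒  ω_c = 7/10
sun–planet: 18·(0−7/10) = −12·(ω_p−ω_c)  ⇒  ω_p−ω_c = −(18/12)·(-7/10) = 21/20

21/20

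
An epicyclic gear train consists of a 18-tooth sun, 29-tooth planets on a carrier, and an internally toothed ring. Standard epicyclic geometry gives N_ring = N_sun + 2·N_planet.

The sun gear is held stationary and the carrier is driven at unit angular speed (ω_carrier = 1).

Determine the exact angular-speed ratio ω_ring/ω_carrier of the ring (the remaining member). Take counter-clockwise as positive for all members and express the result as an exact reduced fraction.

47/38

N_ring = 18 + 2·29 = 76
18(ω_s−ω_c) = −76(ω_r−ω_c),  ω_s=0, ω_c=1
ω_r = 1 − (18/76)(0−1) = 47/38
ω_r/ω_c = 47/38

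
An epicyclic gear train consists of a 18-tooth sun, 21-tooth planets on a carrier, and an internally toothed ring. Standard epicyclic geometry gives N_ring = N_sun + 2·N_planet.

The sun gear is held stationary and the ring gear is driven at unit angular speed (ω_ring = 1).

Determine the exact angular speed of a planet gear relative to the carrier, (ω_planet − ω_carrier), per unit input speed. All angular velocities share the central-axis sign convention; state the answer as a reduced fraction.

60/91

N_ring = 18 + 2·21 = 60
18(ω_s−ω_c) = −60(ω_r−ω_c),  ω_s=0, ω_r=1
18(0−ω_c) = −60(1−ω_c)  ⇒  78ω_c = 60  ⇒  ω_c = 10/13
sun–planet: 18·(0−10/13) = −21·(ω_p−ω_c)  ⇒  ω_p−ω_c = −(18/21)·(-10/13) = 60/91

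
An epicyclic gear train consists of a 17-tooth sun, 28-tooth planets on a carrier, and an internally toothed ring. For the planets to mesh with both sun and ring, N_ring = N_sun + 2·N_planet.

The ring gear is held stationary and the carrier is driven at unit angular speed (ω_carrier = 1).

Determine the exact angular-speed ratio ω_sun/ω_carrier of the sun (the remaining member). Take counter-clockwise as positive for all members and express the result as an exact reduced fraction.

N_ring = 17 + 2·28 = 73
17(ω_s−ω_c) = −73(ω_r−ω_c),  ω_r=0, ω_c=1
ω_s = 1 − (73/17)(0−1) = 90/17
ω_s/ω_c = 90/17

90/17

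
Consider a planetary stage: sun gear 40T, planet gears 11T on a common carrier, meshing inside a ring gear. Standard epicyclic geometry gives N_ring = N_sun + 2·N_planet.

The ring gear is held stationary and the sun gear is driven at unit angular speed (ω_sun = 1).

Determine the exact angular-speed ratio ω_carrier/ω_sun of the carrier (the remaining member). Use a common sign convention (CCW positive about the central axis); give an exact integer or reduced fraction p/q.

20/51

N_ring = 40 + 2·11 = 62
40(ω_s−ω_c) = −62(ω_r−ω_c),  ω_r=0, ω_s=1
40(1−ω_c) = −62(0−ω_c)  ⇒  102ω_c = 40  ⇒  ω_c = 20/51
ω_c/ω_s = 20/51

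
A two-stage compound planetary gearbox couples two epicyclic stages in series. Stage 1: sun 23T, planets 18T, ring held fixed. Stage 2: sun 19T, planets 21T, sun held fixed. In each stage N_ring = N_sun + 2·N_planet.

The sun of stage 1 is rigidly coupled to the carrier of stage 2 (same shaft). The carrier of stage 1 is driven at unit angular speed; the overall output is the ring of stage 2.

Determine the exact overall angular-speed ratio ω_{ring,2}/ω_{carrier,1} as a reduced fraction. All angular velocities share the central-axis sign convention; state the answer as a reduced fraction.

Stage 1: N_ring = 23 + 2·18 = 59
Stage 1: 23(ω_s−ω_c) = −59(ω_r−ω_c),  ω_r=0, ω_c=1
Stage 1: ω_s = 1 − (59/23)(0−1) = 82/23
  ⇒ ω_s¹/ω_c¹ = 82/23
Stage 2: N_ring = 19 + 2·21 = 61
Stage 2: 19(ω_s−ω_c) = −61(ω_r−ω_c),  ω_s=0, ω_c=1
Stage 2: ω_r = 1 − (19/61)(0−1) = 80/61
  ⇒ ω_r²/ω_c² = 80/61
Coupling ω_c² = ω_s¹ ⇒ overall = 82/23 × 80/61 = 6560/1403

6560/1403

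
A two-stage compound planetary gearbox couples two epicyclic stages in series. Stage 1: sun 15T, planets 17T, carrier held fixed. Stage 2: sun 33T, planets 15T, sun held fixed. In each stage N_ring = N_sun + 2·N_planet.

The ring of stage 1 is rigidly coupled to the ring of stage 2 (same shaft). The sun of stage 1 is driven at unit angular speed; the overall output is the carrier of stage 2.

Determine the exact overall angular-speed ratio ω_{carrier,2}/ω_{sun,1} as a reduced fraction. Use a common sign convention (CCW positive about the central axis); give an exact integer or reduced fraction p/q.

Stage 1: N_ring = 15 + 2·17 = 49
Stage 1: 15(ω_s−ω_c) = −49(ω_r−ω_c),  ω_c=0, ω_s=1
Stage 1: ω_r = 0 − (15/49)(1−0) = -15/49
  ⇒ ω_r¹/ω_s¹ = -15/49
Stage 2: N_ring = 33 + 2·15 = 63
Stage 2: 33(ω_s−ω_c) = −63(ω_r−ω_c),  ω_s=0, ω_r=1
Stage 2: 33(0−ω_c) = −63(1−ω_c)  ⇒  96ω_c = 63  ⇒  ω_c = 21/32
  ⇒ ω_c²/ω_r² = 21/32
Coupling ω_r² = ω_r¹ ⇒ overall = -15/49 × 21/32 = -45/224

-45/224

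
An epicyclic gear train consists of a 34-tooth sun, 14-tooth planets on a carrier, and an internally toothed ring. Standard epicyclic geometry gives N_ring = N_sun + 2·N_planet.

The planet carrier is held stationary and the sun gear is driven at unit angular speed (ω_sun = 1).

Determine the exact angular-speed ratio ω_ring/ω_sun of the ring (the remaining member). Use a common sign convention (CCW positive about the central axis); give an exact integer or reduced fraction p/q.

-17/31

N_ring = 34 + 2·14 = 62
34(ω_s−ω_c) = −62(ω_r−ω_c),  ω_c=0, ω_s=1
ω_r = 0 − (34/62)(1−0) = -17/31
ω_r/ω_s = -17/31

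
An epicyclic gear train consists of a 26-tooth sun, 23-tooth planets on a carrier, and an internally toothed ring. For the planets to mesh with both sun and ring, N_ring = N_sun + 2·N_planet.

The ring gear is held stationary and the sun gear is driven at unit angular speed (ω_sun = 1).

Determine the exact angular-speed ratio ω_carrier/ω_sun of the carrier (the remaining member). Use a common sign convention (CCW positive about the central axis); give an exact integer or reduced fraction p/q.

N_ring = 26 + 2·23 = 72
26(ω_s−ω_c) = −72(ω_r−ω_c),  ω_r=0, ω_s=1
26(1−ω_c) = −72(0−ω_c)  ⇒  98ω_c = 26  ⇒  ω_c = 13/49
ω_c/ω_s = 13/49

13/49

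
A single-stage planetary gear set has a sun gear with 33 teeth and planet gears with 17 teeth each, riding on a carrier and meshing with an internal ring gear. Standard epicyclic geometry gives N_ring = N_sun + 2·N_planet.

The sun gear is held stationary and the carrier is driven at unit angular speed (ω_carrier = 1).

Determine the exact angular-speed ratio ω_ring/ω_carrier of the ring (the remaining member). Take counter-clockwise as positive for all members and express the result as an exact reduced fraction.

100/67

N_ring = 33 + 2·17 = 67
33(ω_s−ω_c) = −67(ω_r−ω_c),  ω_s=0, ω_c=1
ω_r = 1 − (33/67)(0−1) = 100/67
ω_r/ω_c = 100/67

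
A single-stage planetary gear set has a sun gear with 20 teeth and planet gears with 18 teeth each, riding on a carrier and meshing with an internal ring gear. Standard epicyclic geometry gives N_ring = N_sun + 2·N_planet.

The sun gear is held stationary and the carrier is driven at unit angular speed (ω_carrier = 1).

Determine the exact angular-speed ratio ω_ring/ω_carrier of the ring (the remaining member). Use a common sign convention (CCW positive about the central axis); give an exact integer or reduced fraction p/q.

N_ring = 20 + 2·18 = 56
20(ω_s−ω_c) = −56(ω_r−ω_c),  ω_s=0, ω_c=1
ω_r = 1 − (20/56)(0−1) = 19/14
ω_r/ω_c = 19/14

19/14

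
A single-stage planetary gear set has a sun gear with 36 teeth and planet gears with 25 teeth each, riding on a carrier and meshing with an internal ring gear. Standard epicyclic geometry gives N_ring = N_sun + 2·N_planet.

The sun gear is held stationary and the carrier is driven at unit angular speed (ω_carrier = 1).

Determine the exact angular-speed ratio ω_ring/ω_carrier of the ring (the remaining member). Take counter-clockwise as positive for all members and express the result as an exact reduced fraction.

N_ring = 36 + 2·25 = 86
36(ω_s−ω_c) = −86(ω_r−ω_c),  ω_s=0, ω_c=1
ω_r = 1 − (36/86)(0−1) = 61/43
ω_r/ω_c = 61/43

61/43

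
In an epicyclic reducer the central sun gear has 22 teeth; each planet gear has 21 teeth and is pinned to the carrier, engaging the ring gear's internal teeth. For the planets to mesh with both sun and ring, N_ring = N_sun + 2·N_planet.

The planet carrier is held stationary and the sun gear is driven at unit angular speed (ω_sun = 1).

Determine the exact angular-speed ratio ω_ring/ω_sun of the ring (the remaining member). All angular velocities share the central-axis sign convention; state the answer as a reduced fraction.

N_ring = 22 + 2·21 = 64
22(ω_s−ω_c) = −64(ω_r−ω_c),  ω_c=0, ω_s=1
ω_r = 0 − (22/64)(1−0) = -11/32
ω_r/ω_s = -11/32

-11/32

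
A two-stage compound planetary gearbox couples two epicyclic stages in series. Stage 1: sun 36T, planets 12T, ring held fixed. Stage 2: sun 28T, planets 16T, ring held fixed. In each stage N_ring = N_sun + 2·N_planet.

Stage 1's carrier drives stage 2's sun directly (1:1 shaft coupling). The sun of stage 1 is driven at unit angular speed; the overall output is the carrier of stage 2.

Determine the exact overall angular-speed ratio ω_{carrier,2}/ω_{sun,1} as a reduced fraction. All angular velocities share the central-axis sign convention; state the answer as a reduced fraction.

Stage 1: N_ring = 36 + 2·12 = 60
Stage 1: 36(ω_s−ω_c) = −60(ω_r−ω_c),  ω_r=0, ω_s=1
Stage 1: 36(1−ω_c) = −60(0−ω_c)  ⇒  96ω_c = 36  ⇒  ω_c = 3/8
  ⇒ ω_c¹/ω_s¹ = 3/8
Stage 2: N_ring = 28 + 2·16 = 60
Stage 2: 28(ω_s−ω_c) = −60(ω_r−ω_c),  ω_r=0, ω_s=1
Stage 2: 28(1−ω_c) = −60(0−ω_c)  ⇒  88ω_c = 28  ⇒  ω_c = 7/22
  ⇒ ω_c²/ω_s² = 7/22
Coupling ω_s² = ω_c¹ ⇒ overall = 3/8 × 7/22 = 21/176

21/176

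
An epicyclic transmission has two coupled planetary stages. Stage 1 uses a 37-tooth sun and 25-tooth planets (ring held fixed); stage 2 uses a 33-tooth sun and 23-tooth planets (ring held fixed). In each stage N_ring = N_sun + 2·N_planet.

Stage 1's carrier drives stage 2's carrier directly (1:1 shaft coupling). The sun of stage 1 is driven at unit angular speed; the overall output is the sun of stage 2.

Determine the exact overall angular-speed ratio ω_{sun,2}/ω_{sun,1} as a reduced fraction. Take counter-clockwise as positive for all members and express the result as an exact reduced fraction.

1036/1023

Stage 1: N_ring = 37 + 2·25 = 87
Stage 1: 37(ω_s−ω_c) = −87(ω_r−ω_c),  ω_r=0, ω_s=1
Stage 1: 37(1−ω_c) = −87(0−ω_c)  ⇒  124ω_c = 37  ⇒  ω_c = 37/124
  ⇒ ω_c¹/ω_s¹ = 37/124
Stage 2: N_ring = 33 + 2·23 = 79
Stage 2: 33(ω_s−ω_c) = −79(ω_r−ω_c),  ω_r=0, ω_c=1
Stage 2: ω_s = 1 − (79/33)(0−1) = 112/33
  ⇒ ω_s²/ω_c² = 112/33
Coupling ω_c² = ω_c¹ ⇒ overall = 37/124 × 112/33 = 1036/1023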